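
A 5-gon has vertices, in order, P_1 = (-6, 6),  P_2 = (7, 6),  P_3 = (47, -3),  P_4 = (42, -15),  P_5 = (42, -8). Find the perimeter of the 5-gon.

|P_1P_2| = √((13)² + (0)²) = √169 = 13
|P_2P_3| = √((40)² + (-9)²) = √1681 = 41
|P_3P_4| = √((-5)² + (-12)²) = √169 = 13
|P_4P_5| = √((0)² + (7)²) = √49 = 7
|P_5P_1| = √((-48)² + (14)²) = √2500 = 50
Perimeter = 13 + 41 + 13 + 7 + 50 = 124.

124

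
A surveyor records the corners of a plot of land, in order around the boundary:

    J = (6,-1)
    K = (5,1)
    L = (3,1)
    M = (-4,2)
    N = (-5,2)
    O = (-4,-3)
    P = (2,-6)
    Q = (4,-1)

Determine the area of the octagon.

51

J→K: (6)(1) − (5)(-1) = 11
K→L: (5)(1) − (3)(1) = 2
L→M: (3)(2) − (-4)(1) = 10
M→N: (-4)(2) − (-5)(2) = 2
N→O: (-5)(-3) − (-4)(2) = 23
O→P: (-4)(-6) − (2)(-3) = 30
P→Q: (2)(-1) − (4)(-6) = 22
Q→J: (4)(-1) − (6)(-1) = 2
Σ = 102
Area = |Σ|/2 = 51.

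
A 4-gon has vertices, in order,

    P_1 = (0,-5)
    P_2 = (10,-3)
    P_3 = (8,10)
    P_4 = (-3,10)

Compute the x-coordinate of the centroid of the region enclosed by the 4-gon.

Apply the shoelace (surveyor's) formula. First the cross-terms c_i = x_i·y_{i+1} − x_{i+1}·y_i:
  50, 124, 110, 15  ⇒  2A = 299, A = 149.5.
Then Σ (x_i + x_{i+1})·c_i = 3237, so x̄ = 3237 / (6·149.5) = 83/23.

83/23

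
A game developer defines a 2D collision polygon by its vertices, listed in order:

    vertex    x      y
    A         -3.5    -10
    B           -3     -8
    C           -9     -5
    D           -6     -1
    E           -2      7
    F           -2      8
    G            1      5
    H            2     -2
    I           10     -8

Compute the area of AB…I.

140

Apply the surveyor's formula: 2A = Σ (x_i·y_{i+1} − x_{i+1}·y_i), indices taken mod 9.
Cross-terms: -2, -57, -21, -44, -2, -18, -12, 4, -128  ⇒  Σ = -280
Area = |Σ|/2 = 140.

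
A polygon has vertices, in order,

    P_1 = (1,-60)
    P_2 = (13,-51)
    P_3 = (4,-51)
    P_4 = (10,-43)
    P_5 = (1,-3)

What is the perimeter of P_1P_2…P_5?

|P_1P_2| = √((12)² + (9)²) = √225 = 15
|P_2P_3| = √((-9)² + (0)²) = √81 = 9
|P_3P_4| = √((6)² + (8)²) = √100 = 10
|P_4P_5| = √((-9)² + (40)²) = √1681 = 41
|P_5P_1| = √((0)² + (-57)²) = √3249 = 57
Perimeter = 15 + 9 + 10 + 41 + 57 = 132.

132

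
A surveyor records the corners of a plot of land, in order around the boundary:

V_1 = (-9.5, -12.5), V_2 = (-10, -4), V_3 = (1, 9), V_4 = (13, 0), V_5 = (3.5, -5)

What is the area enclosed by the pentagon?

Apply the shoelace (surveyor's) formula: 2A = Σ (x_i·y_{i+1} − x_{i+1}·y_i), indices taken mod 5.
Σ = (-87) + (-86) + (-117) + (-65) + (-91.25) = -446.25
Area = |Σ|/2 = 223.125.

223.125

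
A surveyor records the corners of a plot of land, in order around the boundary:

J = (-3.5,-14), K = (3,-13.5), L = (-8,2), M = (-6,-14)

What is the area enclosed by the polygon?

73.125

Σ = (89.25) + (-102) + (124) + (35) = 146.25
Area = |Σ|/2 = 73.125.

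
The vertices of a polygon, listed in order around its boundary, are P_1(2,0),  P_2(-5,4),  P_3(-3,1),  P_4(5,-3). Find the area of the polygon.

P_1→P_2: (2)(4) − (-5)(0) = 8
P_2→P_3: (-5)(1) − (-3)(4) = 7
P_3→P_4: (-3)(-3) − (5)(1) = 4
P_4→P_1: (5)(0) − (2)(-3) = 6
Σ = 25
Area = |Σ|/2 = 12.5.

12.5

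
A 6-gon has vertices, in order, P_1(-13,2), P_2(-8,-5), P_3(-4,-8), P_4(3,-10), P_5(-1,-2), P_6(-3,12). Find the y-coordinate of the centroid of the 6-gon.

29/183

Apply the shoelace (surveyor's) formula. First the cross-terms c_i = x_i·y_{i+1} − x_{i+1}·y_i:
  81, 44, 64, -16, -18, 150  ⇒  2A = 305, A = 152.5.
Then Σ (y_i + y_{i+1})·c_i = 145, so ȳ = 145 / (6·152.5) = 29/183.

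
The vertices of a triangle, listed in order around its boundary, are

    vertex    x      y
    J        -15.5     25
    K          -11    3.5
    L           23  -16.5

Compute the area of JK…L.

Apply the shoelace (surveyor's) formula: 2A = Σ (x_i·y_{i+1} − x_{i+1}·y_i), indices taken mod 3.
J→K: (-15.5)(3.5) − (-11)(25) = 220.75
K→L: (-11)(-16.5) − (23)(3.5) = 101
L→J: (23)(25) − (-15.5)(-16.5) = 319.25
Σ = 641
Area = |Σ|/2 = 320.5.

320.5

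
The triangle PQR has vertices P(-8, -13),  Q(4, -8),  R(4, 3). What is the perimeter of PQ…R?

|PQ| = √((12)² + (5)²) = √169 = 13
|QR| = √((0)² + (11)²) = √121 = 11
|RP| = √((-12)² + (-16)²) = √400 = 20
Perimeter = 13 + 11 + 20 = 44.

44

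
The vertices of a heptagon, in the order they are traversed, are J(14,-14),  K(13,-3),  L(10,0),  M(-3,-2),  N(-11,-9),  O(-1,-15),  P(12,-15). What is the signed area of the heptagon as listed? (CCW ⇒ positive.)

274

Σ = (140) + (30) + (-20) + (5) + (156) + (195) + (42) = 548
Signed area = Σ/2 = 274 (positive ⇒ counter-clockwise traversal).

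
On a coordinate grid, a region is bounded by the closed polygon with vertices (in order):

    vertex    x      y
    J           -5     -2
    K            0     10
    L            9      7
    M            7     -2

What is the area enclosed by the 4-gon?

115.5

J→K: (-5)(10) − (0)(-2) = -50
K→L: (0)(7) − (9)(10) = -90
L→M: (9)(-2) − (7)(7) = -67
M→J: (7)(-2) − (-5)(-2) = -24
Σ = -231
Area = |Σ|/2 = 115.5.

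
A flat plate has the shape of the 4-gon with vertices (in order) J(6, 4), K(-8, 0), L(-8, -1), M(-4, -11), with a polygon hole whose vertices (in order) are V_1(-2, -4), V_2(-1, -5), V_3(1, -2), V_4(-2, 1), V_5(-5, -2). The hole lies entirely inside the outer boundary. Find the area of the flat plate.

Outer boundary:
Apply the surveyor's formula: 2A = Σ (x_i·y_{i+1} − x_{i+1}·y_i), indices taken mod 4.
Cross-terms: 32, 8, 84, 50  ⇒  Σ = 174
Area = |Σ|/2 = 87.
Hole:
Apply the shoelace (surveyor's) formula: 2A = Σ (x_i·y_{i+1} − x_{i+1}·y_i), indices taken mod 5.
Σ = (6) + (7) + (-3) + (9) + (16) = 35
Area = |Σ|/2 = 17.5.
Net area = 87 − 17.5 = 69.5.

69.5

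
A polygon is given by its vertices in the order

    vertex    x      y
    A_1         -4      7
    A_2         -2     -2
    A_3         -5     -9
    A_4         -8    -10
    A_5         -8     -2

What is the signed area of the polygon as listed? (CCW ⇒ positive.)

Apply the shoelace (surveyor's) formula: 2A = Σ (x_i·y_{i+1} − x_{i+1}·y_i), indices taken mod 5.
Σ = (22) + (8) + (-22) + (-64) + (-64) = -120
Signed area = Σ/2 = -60 (negative ⇒ clockwise traversal).

-60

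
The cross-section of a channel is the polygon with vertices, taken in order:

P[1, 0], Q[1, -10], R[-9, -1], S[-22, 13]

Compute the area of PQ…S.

126.5

Apply the shoelace (surveyor's) formula: 2A = Σ (x_i·y_{i+1} − x_{i+1}·y_i), indices taken mod 4.
Cross-terms: -10, -91, -139, -13  ⇒  Σ = -253
Area = |Σ|/2 = 126.5.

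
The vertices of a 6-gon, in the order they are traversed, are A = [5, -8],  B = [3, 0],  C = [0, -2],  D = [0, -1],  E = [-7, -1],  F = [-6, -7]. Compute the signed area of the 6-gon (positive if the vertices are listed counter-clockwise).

68.5

Apply the shoelace formula: 2A = Σ (x_i·y_{i+1} − x_{i+1}·y_i), indices taken mod 6.
Σ = (24) + (-6) + (0) + (-7) + (43) + (83) = 137
Signed area = Σ/2 = 68.5 (positive ⇒ counter-clockwise traversal).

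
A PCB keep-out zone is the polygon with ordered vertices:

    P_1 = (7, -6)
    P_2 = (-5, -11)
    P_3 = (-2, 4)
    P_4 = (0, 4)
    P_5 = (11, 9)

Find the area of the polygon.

Apply the surveyor's formula: 2A = Σ (x_i·y_{i+1} − x_{i+1}·y_i), indices taken mod 5.
Cross-terms: -107, -42, -8, -44, -129  ⇒  Σ = -330
Area = |Σ|/2 = 165.

165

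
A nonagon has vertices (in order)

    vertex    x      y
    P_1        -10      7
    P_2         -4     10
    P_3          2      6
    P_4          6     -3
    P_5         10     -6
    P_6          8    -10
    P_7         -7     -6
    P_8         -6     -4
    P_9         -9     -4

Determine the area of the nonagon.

228.5

Apply the surveyor's formula: 2A = Σ (x_i·y_{i+1} − x_{i+1}·y_i), indices taken mod 9.
Cross-terms: -72, -44, -42, -6, -52, -118, -8, -12, -103  ⇒  Σ = -457
Area = |Σ|/2 = 228.5.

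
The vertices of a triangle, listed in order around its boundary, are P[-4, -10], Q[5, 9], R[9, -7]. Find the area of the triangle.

P→Q: (-4)(9) − (5)(-10) = 14
Q→R: (5)(-7) − (9)(9) = -116
R→P: (9)(-10) − (-4)(-7) = -118
Σ = -220
Area = |Σ|/2 = 110.

110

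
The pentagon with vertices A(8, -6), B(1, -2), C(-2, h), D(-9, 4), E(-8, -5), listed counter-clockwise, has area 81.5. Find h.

Write out the shoelace sum; only the two edges meeting at C involve h:
2·Area = [(1·h − (-2)·(-2)) + ((-2)·4 − (-9)·h)] + 155
       = 10·h + 143 = 163
⇒ h = 2.

2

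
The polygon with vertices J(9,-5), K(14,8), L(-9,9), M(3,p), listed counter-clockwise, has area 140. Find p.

1

The doubled signed area Σ (x_i y_{i+1} − x_{i+1} y_i) is linear in p.
With p=0 it equals 298; the coefficient of p is -18 (from the two edges through M).
So -18·p + 298 = 2·140 = 280 ⇒ p = 1.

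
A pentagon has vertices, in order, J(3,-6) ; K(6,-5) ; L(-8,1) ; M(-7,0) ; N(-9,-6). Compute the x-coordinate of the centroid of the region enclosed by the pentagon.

-238/81

Apply Gauss's area formula. First the cross-terms c_i = x_i·y_{i+1} − x_{i+1}·y_i:
  21, -34, 7, 42, 72  ⇒  2A = 108, A = 54.
Then Σ (x_i + x_{i+1})·c_i = -952, so x̄ = -952 / (6·54) = -238/81.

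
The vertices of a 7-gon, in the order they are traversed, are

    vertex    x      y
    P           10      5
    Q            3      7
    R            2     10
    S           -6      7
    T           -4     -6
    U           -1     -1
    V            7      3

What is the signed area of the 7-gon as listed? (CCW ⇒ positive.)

Σ = (55) + (16) + (74) + (64) + (-2) + (4) + (5) = 216
Signed area = Σ/2 = 108 (positive ⇒ counter-clockwise traversal).

108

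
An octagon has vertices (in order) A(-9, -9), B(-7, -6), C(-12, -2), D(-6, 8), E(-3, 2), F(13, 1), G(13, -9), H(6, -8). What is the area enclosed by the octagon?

249

Apply the shoelace formula: 2A = Σ (x_i·y_{i+1} − x_{i+1}·y_i), indices taken mod 8.
Σ = (-9) + (-58) + (-108) + (12) + (-29) + (-130) + (-50) + (-126) = -498
Area = |Σ|/2 = 249.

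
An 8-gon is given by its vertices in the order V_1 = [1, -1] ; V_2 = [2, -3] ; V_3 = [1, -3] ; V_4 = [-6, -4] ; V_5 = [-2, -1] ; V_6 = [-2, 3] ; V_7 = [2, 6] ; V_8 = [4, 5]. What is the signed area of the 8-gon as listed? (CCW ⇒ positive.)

-38.5

Apply the surveyor's formula: 2A = Σ (x_i·y_{i+1} − x_{i+1}·y_i), indices taken mod 8.
V_1→V_2: (1)(-3) − (2)(-1) = -1
V_2→V_3: (2)(-3) − (1)(-3) = -3
V_3→V_4: (1)(-4) − (-6)(-3) = -22
V_4→V_5: (-6)(-1) − (-2)(-4) = -2
V_5→V_6: (-2)(3) − (-2)(-1) = -8
V_6→V_7: (-2)(6) − (2)(3) = -18
V_7→V_8: (2)(5) − (4)(6) = -14
V_8→V_1: (4)(-1) − (1)(5) = -9
Σ = -77
Signed area = Σ/2 = -38.5 (negative ⇒ clockwise traversal).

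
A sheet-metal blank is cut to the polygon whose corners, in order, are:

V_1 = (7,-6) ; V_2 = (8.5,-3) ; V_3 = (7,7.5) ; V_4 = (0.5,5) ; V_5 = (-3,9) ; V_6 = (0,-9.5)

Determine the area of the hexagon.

Σ = (30) + (84.75) + (31.25) + (19.5) + (28.5) + (66.5) = 260.5
Area = |Σ|/2 = 130.25.

130.25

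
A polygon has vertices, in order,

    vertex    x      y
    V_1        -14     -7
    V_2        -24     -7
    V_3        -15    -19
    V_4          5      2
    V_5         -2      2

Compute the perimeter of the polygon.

|V_1V_2| = √((-10)² + (0)²) = √100 = 10
|V_2V_3| = √((9)² + (-12)²) = √225 = 15
|V_3V_4| = √((20)² + (21)²) = √841 = 29
|V_4V_5| = √((-7)² + (0)²) = √49 = 7
|V_5V_1| = √((-12)² + (-9)²) = √225 = 15
Perimeter = 10 + 15 + 29 + 7 + 15 = 76.

76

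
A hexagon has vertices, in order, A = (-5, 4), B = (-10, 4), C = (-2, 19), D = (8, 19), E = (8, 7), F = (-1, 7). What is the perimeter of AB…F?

58

|AB| = √((-5)² + (0)²) = √25 = 5
|BC| = √((8)² + (15)²) = √289 = 17
|CD| = √((10)² + (0)²) = √100 = 10
|DE| = √((0)² + (-12)²) = √144 = 12
|EF| = √((-9)² + (0)²) = √81 = 9
|FA| = √((-4)² + (-3)²) = √25 = 5
Perimeter = 5 + 17 + 10 + 12 + 9 + 5 = 58.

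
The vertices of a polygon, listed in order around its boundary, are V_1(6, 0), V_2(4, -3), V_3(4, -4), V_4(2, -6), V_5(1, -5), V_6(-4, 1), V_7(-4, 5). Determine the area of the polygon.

Apply the shoelace formula: 2A = Σ (x_i·y_{i+1} − x_{i+1}·y_i), indices taken mod 7.
Σ = (-18) + (-4) + (-16) + (-4) + (-19) + (-16) + (-30) = -107
Area = |Σ|/2 = 53.5.

53.5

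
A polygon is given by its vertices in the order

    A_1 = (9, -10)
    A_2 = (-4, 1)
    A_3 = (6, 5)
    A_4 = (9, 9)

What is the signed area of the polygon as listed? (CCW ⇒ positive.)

-109.5

Σ = (-31) + (-26) + (9) + (-171) = -219
Signed area = Σ/2 = -109.5 (negative ⇒ clockwise traversal).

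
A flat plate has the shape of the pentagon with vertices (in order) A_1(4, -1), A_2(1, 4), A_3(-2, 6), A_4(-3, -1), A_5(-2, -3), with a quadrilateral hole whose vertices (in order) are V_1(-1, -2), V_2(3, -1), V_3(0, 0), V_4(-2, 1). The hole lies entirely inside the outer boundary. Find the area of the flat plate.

Outer boundary:
Cross-terms: 17, 14, 20, 7, 14  ⇒  Σ = 72
Area = |Σ|/2 = 36.
Hole:
V_1→V_2: (-1)(-1) − (3)(-2) = 7
V_2→V_3: (3)(0) − (0)(-1) = 0
V_3→V_4: (0)(1) − (-2)(0) = 0
V_4→V_1: (-2)(-2) − (-1)(1) = 5
Σ = 12
Area = |Σ|/2 = 6.
Net area = 36 − 6 = 30.

30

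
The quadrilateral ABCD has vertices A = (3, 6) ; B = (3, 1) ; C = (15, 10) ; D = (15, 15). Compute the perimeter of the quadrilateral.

|AB| = √((0)² + (-5)²) = √25 = 5
|BC| = √((12)² + (9)²) = √225 = 15
|CD| = √((0)² + (5)²) = √25 = 5
|DA| = √((-12)² + (-9)²) = √225 = 15
Perimeter = 5 + 15 + 5 + 15 = 40.

40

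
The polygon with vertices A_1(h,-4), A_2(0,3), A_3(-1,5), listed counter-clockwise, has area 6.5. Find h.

-3

The doubled signed area Σ (x_i y_{i+1} − x_{i+1} y_i) is linear in h.
With h=0 it equals 7; the coefficient of h is -2 (from the two edges through A_1).
So -2·h + 7 = 2·6.5 = 13 ⇒ h = -3.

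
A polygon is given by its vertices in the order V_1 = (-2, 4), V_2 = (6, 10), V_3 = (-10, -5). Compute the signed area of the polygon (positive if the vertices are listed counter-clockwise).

Apply Gauss's area formula: 2A = Σ (x_i·y_{i+1} − x_{i+1}·y_i), indices taken mod 3.
V_1→V_2: (-2)(10) − (6)(4) = -44
V_2→V_3: (6)(-5) − (-10)(10) = 70
V_3→V_1: (-10)(4) − (-2)(-5) = -50
Σ = -24
Signed area = Σ/2 = -12 (negative ⇒ clockwise traversal).

-12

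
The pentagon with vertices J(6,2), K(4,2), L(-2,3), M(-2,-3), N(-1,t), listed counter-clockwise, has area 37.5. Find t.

-6

Write out the shoelace sum; only the two edges meeting at N involve t:
2·Area = [((-2)·t − (-1)·(-3)) + ((-1)·2 − 6·t)] + 32
       = -8·t + 27 = 75
⇒ t = -6.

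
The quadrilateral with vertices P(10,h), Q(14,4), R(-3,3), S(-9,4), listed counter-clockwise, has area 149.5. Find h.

The doubled signed area Σ (x_i y_{i+1} − x_{i+1} y_i) is linear in h.
With h=0 it equals 69; the coefficient of h is -23 (from the two edges through P).
So -23·h + 69 = 2·149.5 = 299 ⇒ h = -10.

-10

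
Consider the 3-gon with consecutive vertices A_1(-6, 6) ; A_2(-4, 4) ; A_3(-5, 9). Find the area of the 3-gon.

4

Apply Gauss's area formula: 2A = Σ (x_i·y_{i+1} − x_{i+1}·y_i), indices taken mod 3.
Σ = (0) + (-16) + (24) = 8
Area = |Σ|/2 = 4.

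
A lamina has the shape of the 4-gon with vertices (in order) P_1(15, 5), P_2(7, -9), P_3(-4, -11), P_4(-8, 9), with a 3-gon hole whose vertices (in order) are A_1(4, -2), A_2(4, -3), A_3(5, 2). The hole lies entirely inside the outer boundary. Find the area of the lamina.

Outer boundary:
Apply the shoelace formula: 2A = Σ (x_i·y_{i+1} − x_{i+1}·y_i), indices taken mod 4.
Σ = (-170) + (-113) + (-124) + (-175) = -582
Area = |Σ|/2 = 291.
Hole:
Apply Gauss's area formula: 2A = Σ (x_i·y_{i+1} − x_{i+1}·y_i), indices taken mod 3.
Cross-terms: -4, 23, -18  ⇒  Σ = 1
Area = |Σ|/2 = 0.5.
Net area = 291 − 0.5 = 290.5.

290.5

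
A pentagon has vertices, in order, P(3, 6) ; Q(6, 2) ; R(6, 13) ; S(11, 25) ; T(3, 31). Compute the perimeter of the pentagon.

|PQ| = √((3)² + (-4)²) = √25 = 5
|QR| = √((0)² + (11)²) = √121 = 11
|RS| = √((5)² + (12)²) = √169 = 13
|ST| = √((-8)² + (6)²) = √100 = 10
|TP| = √((0)² + (-25)²) = √625 = 25
Perimeter = 5 + 11 + 13 + 10 + 25 = 64.

64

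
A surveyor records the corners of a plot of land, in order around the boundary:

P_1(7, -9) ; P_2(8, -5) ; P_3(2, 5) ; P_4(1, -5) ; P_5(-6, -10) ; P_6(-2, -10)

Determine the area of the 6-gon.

P_1→P_2: (7)(-5) − (8)(-9) = 37
P_2→P_3: (8)(5) − (2)(-5) = 50
P_3→P_4: (2)(-5) − (1)(5) = -15
P_4→P_5: (1)(-10) − (-6)(-5) = -40
P_5→P_6: (-6)(-10) − (-2)(-10) = 40
P_6→P_1: (-2)(-9) − (7)(-10) = 88
Σ = 160
Area = |Σ|/2 = 80.

80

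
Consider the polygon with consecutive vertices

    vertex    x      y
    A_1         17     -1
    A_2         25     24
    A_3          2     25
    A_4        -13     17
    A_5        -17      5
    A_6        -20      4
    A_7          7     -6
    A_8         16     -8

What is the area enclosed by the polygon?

938.5

Σ = (433) + (577) + (359) + (224) + (32) + (92) + (40) + (120) = 1877
Area = |Σ|/2 = 938.5.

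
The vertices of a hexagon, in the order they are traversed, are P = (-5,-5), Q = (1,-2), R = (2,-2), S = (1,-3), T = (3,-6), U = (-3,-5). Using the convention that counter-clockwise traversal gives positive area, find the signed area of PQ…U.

Apply Gauss's area formula: 2A = Σ (x_i·y_{i+1} − x_{i+1}·y_i), indices taken mod 6.
Σ = (15) + (2) + (-4) + (3) + (-33) + (-10) = -27
Signed area = Σ/2 = -13.5 (negative ⇒ clockwise traversal).

-13.5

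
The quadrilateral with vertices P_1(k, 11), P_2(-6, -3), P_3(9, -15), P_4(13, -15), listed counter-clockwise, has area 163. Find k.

Write out the shoelace sum; only the two edges meeting at P_1 involve k:
2·Area = [(13·11 − k·(-15)) + (k·(-3) − (-6)·11)] + 177
       = 12·k + 386 = 326
⇒ k = -5.

-5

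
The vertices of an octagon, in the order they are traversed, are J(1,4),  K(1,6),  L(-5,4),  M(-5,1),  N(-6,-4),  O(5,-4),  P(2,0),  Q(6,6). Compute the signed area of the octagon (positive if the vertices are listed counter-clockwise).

79.5

Σ = (2) + (34) + (15) + (26) + (44) + (8) + (12) + (18) = 159
Signed area = Σ/2 = 79.5 (positive ⇒ counter-clockwise traversal).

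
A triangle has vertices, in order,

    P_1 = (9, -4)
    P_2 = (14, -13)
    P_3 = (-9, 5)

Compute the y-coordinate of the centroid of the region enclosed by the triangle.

Apply the shoelace formula. First the cross-terms c_i = x_i·y_{i+1} − x_{i+1}·y_i:
  -61, -47, -9  ⇒  2A = -117, A = -58.5.
Then Σ (y_i + y_{i+1})·c_i = 1404, so ȳ = 1404 / (6·(-58.5)) = -4.

-4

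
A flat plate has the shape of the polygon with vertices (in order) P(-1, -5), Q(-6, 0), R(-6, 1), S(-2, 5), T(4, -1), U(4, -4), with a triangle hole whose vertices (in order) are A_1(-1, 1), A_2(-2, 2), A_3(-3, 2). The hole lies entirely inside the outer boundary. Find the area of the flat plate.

58.5

Outer boundary:
Cross-terms: -30, -6, -28, -18, -12, -24  ⇒  Σ = -118
Area = |Σ|/2 = 59.
Hole:
Σ = (0) + (2) + (-1) = 1
Area = |Σ|/2 = 0.5.
Net area = 59 − 0.5 = 58.5.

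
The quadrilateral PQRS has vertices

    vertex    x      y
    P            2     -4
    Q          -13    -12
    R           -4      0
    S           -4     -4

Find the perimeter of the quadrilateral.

42

|PQ| = √((-15)² + (-8)²) = √289 = 17
|QR| = √((9)² + (12)²) = √225 = 15
|RS| = √((0)² + (-4)²) = √16 = 4
|SP| = √((6)² + (0)²) = √36 = 6
Perimeter = 17 + 15 + 4 + 6 = 42.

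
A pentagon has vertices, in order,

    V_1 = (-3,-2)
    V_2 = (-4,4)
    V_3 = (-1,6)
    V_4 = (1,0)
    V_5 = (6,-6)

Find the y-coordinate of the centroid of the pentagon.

0

Apply the shoelace formula. First the cross-terms c_i = x_i·y_{i+1} − x_{i+1}·y_i:
  -20, -20, -6, -6, -30  ⇒  2A = -82, A = -41.
Then Σ (y_i + y_{i+1})·c_i = 0, so ȳ = 0 / (6·(-41)) = 0.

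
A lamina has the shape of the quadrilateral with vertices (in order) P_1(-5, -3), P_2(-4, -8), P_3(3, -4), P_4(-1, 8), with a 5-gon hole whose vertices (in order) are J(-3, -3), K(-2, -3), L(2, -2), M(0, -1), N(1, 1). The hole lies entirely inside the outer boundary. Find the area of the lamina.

59.5

Outer boundary:
Apply the surveyor's formula: 2A = Σ (x_i·y_{i+1} − x_{i+1}·y_i), indices taken mod 4.
Cross-terms: 28, 40, 20, 43  ⇒  Σ = 131
Area = |Σ|/2 = 65.5.
Hole:
Apply the shoelace formula: 2A = Σ (x_i·y_{i+1} − x_{i+1}·y_i), indices taken mod 5.
J→K: (-3)(-3) − (-2)(-3) = 3
K→L: (-2)(-2) − (2)(-3) = 10
L→M: (2)(-1) − (0)(-2) = -2
M→N: (0)(1) − (1)(-1) = 1
N→J: (1)(-3) − (-3)(1) = 0
Σ = 12
Area = |Σ|/2 = 6.
Net area = 65.5 − 6 = 59.5.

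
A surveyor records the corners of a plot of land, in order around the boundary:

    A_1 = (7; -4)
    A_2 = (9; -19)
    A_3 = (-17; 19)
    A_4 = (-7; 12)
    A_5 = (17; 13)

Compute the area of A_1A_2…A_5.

Apply the shoelace formula: 2A = Σ (x_i·y_{i+1} − x_{i+1}·y_i), indices taken mod 5.
A_1→A_2: (7)(-19) − (9)(-4) = -97
A_2→A_3: (9)(19) − (-17)(-19) = -152
A_3→A_4: (-17)(12) − (-7)(19) = -71
A_4→A_5: (-7)(13) − (17)(12) = -295
A_5→A_1: (17)(-4) − (7)(13) = -159
Σ = -774
Area = |Σ|/2 = 387.

387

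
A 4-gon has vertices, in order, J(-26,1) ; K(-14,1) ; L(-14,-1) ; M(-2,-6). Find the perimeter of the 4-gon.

|JK| = √((12)² + (0)²) = √144 = 12
|KL| = √((0)² + (-2)²) = √4 = 2
|LM| = √((12)² + (-5)²) = √169 = 13
|MJ| = √((-24)² + (7)²) = √625 = 25
Perimeter = 12 + 2 + 13 + 25 = 52.

52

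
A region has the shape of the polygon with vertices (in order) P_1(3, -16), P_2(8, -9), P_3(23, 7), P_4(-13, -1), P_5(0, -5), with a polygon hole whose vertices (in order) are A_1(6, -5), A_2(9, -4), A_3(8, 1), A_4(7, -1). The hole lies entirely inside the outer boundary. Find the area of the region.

Outer boundary:
Σ = (101) + (263) + (68) + (65) + (15) = 512
Area = |Σ|/2 = 256.
Hole:
Apply the surveyor's formula: 2A = Σ (x_i·y_{i+1} − x_{i+1}·y_i), indices taken mod 4.
Σ = (21) + (41) + (-15) + (-29) = 18
Area = |Σ|/2 = 9.
Net area = 256 − 9 = 247.

247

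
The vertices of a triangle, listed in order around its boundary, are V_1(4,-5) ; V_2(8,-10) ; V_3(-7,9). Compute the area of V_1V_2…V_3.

Σ = (0) + (2) + (-1) = 1
Area = |Σ|/2 = 0.5.

0.5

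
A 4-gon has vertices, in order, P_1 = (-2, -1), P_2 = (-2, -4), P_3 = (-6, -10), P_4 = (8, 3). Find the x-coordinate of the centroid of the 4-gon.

20/31

Apply the shoelace (surveyor's) formula. First the cross-terms c_i = x_i·y_{i+1} − x_{i+1}·y_i:
  6, -4, 62, -2  ⇒  2A = 62, A = 31.
Then Σ (x_i + x_{i+1})·c_i = 120, so x̄ = 120 / (6·31) = 20/31.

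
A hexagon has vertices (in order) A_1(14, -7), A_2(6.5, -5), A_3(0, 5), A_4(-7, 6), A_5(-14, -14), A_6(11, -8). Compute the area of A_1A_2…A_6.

Σ = (-24.5) + (32.5) + (35) + (182) + (266) + (35) = 526
Area = |Σ|/2 = 263.

263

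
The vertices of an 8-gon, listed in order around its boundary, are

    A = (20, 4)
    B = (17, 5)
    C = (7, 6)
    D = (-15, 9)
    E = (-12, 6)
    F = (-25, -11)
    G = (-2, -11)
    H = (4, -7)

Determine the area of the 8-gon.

509.5

Apply Gauss's area formula: 2A = Σ (x_i·y_{i+1} − x_{i+1}·y_i), indices taken mod 8.
Σ = (32) + (67) + (153) + (18) + (282) + (253) + (58) + (156) = 1019
Area = |Σ|/2 = 509.5.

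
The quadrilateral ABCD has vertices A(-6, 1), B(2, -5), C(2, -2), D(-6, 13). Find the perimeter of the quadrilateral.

42

|AB| = √((8)² + (-6)²) = √100 = 10
|BC| = √((0)² + (3)²) = √9 = 3
|CD| = √((-8)² + (15)²) = √289 = 17
|DA| = √((0)² + (-12)²) = √144 = 12
Perimeter = 10 + 3 + 17 + 12 = 42.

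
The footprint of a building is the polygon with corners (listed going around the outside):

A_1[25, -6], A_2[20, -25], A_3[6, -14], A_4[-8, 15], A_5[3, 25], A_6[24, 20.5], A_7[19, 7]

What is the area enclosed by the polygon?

975.5

Cross-terms: -505, -130, -22, -245, -538.5, -221.5, -289  ⇒  Σ = -1951
Area = |Σ|/2 = 975.5.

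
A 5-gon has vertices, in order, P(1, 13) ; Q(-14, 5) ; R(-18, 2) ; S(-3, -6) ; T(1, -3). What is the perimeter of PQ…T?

60

|PQ| = √((-15)² + (-8)²) = √289 = 17
|QR| = √((-4)² + (-3)²) = √25 = 5
|RS| = √((15)² + (-8)²) = √289 = 17
|ST| = √((4)² + (3)²) = √25 = 5
|TP| = √((0)² + (16)²) = √256 = 16
Perimeter = 17 + 5 + 17 + 5 + 16 = 60.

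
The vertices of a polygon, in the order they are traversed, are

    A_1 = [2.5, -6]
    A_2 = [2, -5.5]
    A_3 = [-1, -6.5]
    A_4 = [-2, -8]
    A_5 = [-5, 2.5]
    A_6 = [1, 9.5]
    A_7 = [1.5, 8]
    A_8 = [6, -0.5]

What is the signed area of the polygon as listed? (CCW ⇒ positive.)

Σ = (-1.75) + (-18.5) + (-5) + (-45) + (-50) + (-6.25) + (-48.75) + (-34.75) = -210
Signed area = Σ/2 = -105 (negative ⇒ clockwise traversal).

-105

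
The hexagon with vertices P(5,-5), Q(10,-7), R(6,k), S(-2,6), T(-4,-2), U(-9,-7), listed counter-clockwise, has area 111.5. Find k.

Write out the shoelace sum; only the two edges meeting at R involve k:
2·Area = [(10·k − 6·(-7)) + (6·6 − (-2)·k)] + 133
       = 12·k + 211 = 223
⇒ k = 1.

1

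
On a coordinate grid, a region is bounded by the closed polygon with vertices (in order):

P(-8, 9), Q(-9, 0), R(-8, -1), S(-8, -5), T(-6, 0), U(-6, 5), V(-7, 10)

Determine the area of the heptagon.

Σ = (81) + (9) + (32) + (-30) + (-30) + (-25) + (17) = 54
Area = |Σ|/2 = 27.

27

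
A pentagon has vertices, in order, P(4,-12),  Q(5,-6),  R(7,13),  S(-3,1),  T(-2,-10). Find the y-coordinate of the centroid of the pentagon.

Apply the shoelace (surveyor's) formula. First the cross-terms c_i = x_i·y_{i+1} − x_{i+1}·y_i:
  36, 107, 46, 32, 64  ⇒  2A = 285, A = 142.5.
Then Σ (y_i + y_{i+1})·c_i = -951, so ȳ = -951 / (6·142.5) = -317/285.

-317/285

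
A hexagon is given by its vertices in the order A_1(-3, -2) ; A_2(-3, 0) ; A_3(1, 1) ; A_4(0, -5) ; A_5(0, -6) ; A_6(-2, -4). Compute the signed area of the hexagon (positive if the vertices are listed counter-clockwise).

-17

A_1→A_2: (-3)(0) − (-3)(-2) = -6
A_2→A_3: (-3)(1) − (1)(0) = -3
A_3→A_4: (1)(-5) − (0)(1) = -5
A_4→A_5: (0)(-6) − (0)(-5) = 0
A_5→A_6: (0)(-4) − (-2)(-6) = -12
A_6→A_1: (-2)(-2) − (-3)(-4) = -8
Σ = -34
Signed area = Σ/2 = -17 (negative ⇒ clockwise traversal).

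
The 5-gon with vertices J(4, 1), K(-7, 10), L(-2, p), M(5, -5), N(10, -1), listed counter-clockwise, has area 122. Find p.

-9

The doubled signed area Σ (x_i y_{i+1} − x_{i+1} y_i) is linear in p.
With p=0 it equals 136; the coefficient of p is -12 (from the two edges through L).
So -12·p + 136 = 2·122 = 244 ⇒ p = -9.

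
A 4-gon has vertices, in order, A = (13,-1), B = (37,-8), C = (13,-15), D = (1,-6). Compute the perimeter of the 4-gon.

|AB| = √((24)² + (-7)²) = √625 = 25
|BC| = √((-24)² + (-7)²) = √625 = 25
|CD| = √((-12)² + (9)²) = √225 = 15
|DA| = √((12)² + (5)²) = √169 = 13
Perimeter = 25 + 25 + 15 + 13 = 78.

78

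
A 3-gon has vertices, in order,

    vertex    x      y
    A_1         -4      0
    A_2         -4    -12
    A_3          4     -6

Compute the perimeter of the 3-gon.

|A_1A_2| = √((0)² + (-12)²) = √144 = 12
|A_2A_3| = √((8)² + (6)²) = √100 = 10
|A_3A_1| = √((-8)² + (6)²) = √100 = 10
Perimeter = 12 + 10 + 10 = 32.

32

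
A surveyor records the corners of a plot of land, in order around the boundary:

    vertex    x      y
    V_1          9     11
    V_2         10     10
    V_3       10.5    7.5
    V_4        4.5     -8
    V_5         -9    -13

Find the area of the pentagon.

140.125

Σ = (-20) + (-30) + (-117.75) + (-130.5) + (18) = -280.25
Area = |Σ|/2 = 140.125.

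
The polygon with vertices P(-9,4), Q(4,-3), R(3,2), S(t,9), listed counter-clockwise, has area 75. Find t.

7

Write out the shoelace sum; only the two edges meeting at S involve t:
2·Area = [(3·9 − t·2) + (t·4 − (-9)·9)] + 28
       = 2·t + 136 = 150
⇒ t = 7.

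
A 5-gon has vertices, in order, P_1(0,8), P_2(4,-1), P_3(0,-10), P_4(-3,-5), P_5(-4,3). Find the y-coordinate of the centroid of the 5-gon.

-124/163

Apply the shoelace (surveyor's) formula. First the cross-terms c_i = x_i·y_{i+1} − x_{i+1}·y_i:
  -32, -40, -30, -29, -32  ⇒  2A = -163, A = -81.5.
Then Σ (y_i + y_{i+1})·c_i = 372, so ȳ = 372 / (6·(-81.5)) = -124/163.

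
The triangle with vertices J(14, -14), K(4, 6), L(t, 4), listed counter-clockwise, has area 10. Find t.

4

Write out the shoelace sum; only the two edges meeting at L involve t:
2·Area = [(4·4 − t·6) + (t·(-14) − 14·4)] + 140
       = -20·t + 100 = 20
⇒ t = 4.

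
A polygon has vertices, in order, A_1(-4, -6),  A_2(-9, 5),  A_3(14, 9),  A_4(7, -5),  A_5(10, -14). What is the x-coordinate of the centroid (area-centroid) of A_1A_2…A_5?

Apply the shoelace formula. First the cross-terms c_i = x_i·y_{i+1} − x_{i+1}·y_i:
  -74, -151, -133, -48, -116  ⇒  2A = -522, A = -261.
Then Σ (x_i + x_{i+1})·c_i = -4098, so x̄ = -4098 / (6·(-261)) = 683/261.

683/261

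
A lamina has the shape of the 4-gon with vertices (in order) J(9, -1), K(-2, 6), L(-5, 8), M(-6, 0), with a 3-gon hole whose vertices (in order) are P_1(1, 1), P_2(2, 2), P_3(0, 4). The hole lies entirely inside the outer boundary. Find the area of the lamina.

58

Outer boundary:
Apply the shoelace formula: 2A = Σ (x_i·y_{i+1} − x_{i+1}·y_i), indices taken mod 4.
Σ = (52) + (14) + (48) + (6) = 120
Area = |Σ|/2 = 60.
Hole:
Apply the shoelace (surveyor's) formula: 2A = Σ (x_i·y_{i+1} − x_{i+1}·y_i), indices taken mod 3.
Σ = (0) + (8) + (-4) = 4
Area = |Σ|/2 = 2.
Net area = 60 − 2 = 58.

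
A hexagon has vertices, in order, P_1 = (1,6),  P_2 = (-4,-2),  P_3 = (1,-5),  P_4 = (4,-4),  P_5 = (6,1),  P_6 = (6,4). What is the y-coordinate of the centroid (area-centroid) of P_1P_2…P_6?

58/207

Apply Gauss's area formula. First the cross-terms c_i = x_i·y_{i+1} − x_{i+1}·y_i:
  22, 22, 16, 28, 18, 32  ⇒  2A = 138, A = 69.
Then Σ (y_i + y_{i+1})·c_i = 116, so ȳ = 116 / (6·69) = 58/207.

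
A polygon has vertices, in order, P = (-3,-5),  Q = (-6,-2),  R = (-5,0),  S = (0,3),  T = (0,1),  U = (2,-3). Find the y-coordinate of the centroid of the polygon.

-299/210

Apply the shoelace formula. First the cross-terms c_i = x_i·y_{i+1} − x_{i+1}·y_i:
  -24, -10, -15, 0, -2, -19  ⇒  2A = -70, A = -35.
Then Σ (y_i + y_{i+1})·c_i = 299, so ȳ = 299 / (6·(-35)) = -299/210.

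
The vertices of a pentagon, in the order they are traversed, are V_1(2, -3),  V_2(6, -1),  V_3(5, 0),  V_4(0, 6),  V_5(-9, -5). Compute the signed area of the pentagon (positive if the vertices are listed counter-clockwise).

Cross-terms: 16, 5, 30, 54, 37  ⇒  Σ = 142
Signed area = Σ/2 = 71 (positive ⇒ counter-clockwise traversal).

71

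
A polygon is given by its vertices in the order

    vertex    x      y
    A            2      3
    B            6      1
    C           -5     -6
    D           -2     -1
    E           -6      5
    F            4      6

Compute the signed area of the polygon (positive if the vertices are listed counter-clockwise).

-63

Σ = (-16) + (-31) + (-7) + (-16) + (-56) + (0) = -126
Signed area = Σ/2 = -63 (negative ⇒ clockwise traversal).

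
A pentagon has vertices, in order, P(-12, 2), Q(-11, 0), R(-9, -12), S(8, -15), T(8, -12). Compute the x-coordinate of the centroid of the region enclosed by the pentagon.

-827/281

Apply the surveyor's formula. First the cross-terms c_i = x_i·y_{i+1} − x_{i+1}·y_i:
  22, 132, 231, 24, -128  ⇒  2A = 281, A = 140.5.
Then Σ (x_i + x_{i+1})·c_i = -2481, so x̄ = -2481 / (6·140.5) = -827/281.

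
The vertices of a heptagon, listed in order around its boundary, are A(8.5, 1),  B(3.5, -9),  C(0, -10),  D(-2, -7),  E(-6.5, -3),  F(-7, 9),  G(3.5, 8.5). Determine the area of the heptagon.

206.875

Apply the surveyor's formula: 2A = Σ (x_i·y_{i+1} − x_{i+1}·y_i), indices taken mod 7.
A→B: (8.5)(-9) − (3.5)(1) = -80
B→C: (3.5)(-10) − (0)(-9) = -35
C→D: (0)(-7) − (-2)(-10) = -20
D→E: (-2)(-3) − (-6.5)(-7) = -39.5
E→F: (-6.5)(9) − (-7)(-3) = -79.5
F→G: (-7)(8.5) − (3.5)(9) = -91
G→A: (3.5)(1) − (8.5)(8.5) = -68.75
Σ = -413.75
Area = |Σ|/2 = 206.875.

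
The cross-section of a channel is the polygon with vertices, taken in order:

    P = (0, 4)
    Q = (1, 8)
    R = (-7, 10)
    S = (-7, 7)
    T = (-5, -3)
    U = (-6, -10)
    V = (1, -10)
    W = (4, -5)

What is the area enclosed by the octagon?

Apply Gauss's area formula: 2A = Σ (x_i·y_{i+1} − x_{i+1}·y_i), indices taken mod 8.
Cross-terms: -4, 66, 21, 56, 32, 70, 35, 16  ⇒  Σ = 292
Area = |Σ|/2 = 146.

146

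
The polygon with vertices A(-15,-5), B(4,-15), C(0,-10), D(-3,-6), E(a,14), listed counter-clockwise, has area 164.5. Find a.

-14

The doubled signed area Σ (x_i y_{i+1} − x_{i+1} y_i) is linear in a.
With a=0 it equals 343; the coefficient of a is 1 (from the two edges through E).
So 1·a + 343 = 2·164.5 = 329 ⇒ a = -14.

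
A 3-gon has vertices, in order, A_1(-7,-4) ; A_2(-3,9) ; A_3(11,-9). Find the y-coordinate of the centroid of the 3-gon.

-4/3

Apply the shoelace formula. First the cross-terms c_i = x_i·y_{i+1} − x_{i+1}·y_i:
  -75, -72, -107  ⇒  2A = -254, A = -127.
Then Σ (y_i + y_{i+1})·c_i = 1016, so ȳ = 1016 / (6·(-127)) = -4/3.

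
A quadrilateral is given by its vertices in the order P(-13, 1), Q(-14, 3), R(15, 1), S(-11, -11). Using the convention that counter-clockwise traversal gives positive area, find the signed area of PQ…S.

-196

Apply Gauss's area formula: 2A = Σ (x_i·y_{i+1} − x_{i+1}·y_i), indices taken mod 4.
Σ = (-25) + (-59) + (-154) + (-154) = -392
Signed area = Σ/2 = -196 (negative ⇒ clockwise traversal).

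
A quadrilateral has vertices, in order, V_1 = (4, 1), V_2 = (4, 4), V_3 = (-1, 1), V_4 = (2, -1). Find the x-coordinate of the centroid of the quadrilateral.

31/15

Apply the surveyor's formula. First the cross-terms c_i = x_i·y_{i+1} − x_{i+1}·y_i:
  12, 8, -1, 6  ⇒  2A = 25, A = 12.5.
Then Σ (x_i + x_{i+1})·c_i = 155, so x̄ = 155 / (6·12.5) = 31/15.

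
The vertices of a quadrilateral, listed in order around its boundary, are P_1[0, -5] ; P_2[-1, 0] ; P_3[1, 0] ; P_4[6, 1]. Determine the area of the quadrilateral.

P_1→P_2: (0)(0) − (-1)(-5) = -5
P_2→P_3: (-1)(0) − (1)(0) = 0
P_3→P_4: (1)(1) − (6)(0) = 1
P_4→P_1: (6)(-5) − (0)(1) = -30
Σ = -34
Area = |Σ|/2 = 17.

17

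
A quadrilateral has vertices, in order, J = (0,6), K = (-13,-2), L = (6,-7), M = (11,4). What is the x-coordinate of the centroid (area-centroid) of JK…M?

59/87

Apply the shoelace (surveyor's) formula. First the cross-terms c_i = x_i·y_{i+1} − x_{i+1}·y_i:
  78, 103, 101, 66  ⇒  2A = 348, A = 174.
Then Σ (x_i + x_{i+1})·c_i = 708, so x̄ = 708 / (6·174) = 59/87.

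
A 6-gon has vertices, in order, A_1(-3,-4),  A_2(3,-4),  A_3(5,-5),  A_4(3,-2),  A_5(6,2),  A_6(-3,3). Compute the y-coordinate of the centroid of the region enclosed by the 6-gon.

-173/291

Apply the shoelace formula. First the cross-terms c_i = x_i·y_{i+1} − x_{i+1}·y_i:
  24, 5, 5, 18, 24, 21  ⇒  2A = 97, A = 48.5.
Then Σ (y_i + y_{i+1})·c_i = -173, so ȳ = -173 / (6·48.5) = -173/291.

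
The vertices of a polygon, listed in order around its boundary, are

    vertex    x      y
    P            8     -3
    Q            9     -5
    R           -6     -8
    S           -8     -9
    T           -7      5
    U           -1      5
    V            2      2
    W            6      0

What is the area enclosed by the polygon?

P→Q: (8)(-5) − (9)(-3) = -13
Q→R: (9)(-8) − (-6)(-5) = -102
R→S: (-6)(-9) − (-8)(-8) = -10
S→T: (-8)(5) − (-7)(-9) = -103
T→U: (-7)(5) − (-1)(5) = -30
U→V: (-1)(2) − (2)(5) = -12
V→W: (2)(0) − (6)(2) = -12
W→P: (6)(-3) − (8)(0) = -18
Σ = -300
Area = |Σ|/2 = 150.

150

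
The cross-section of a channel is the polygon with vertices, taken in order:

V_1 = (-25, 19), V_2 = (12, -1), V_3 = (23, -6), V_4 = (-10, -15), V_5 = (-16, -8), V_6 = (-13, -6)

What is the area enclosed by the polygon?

611

Apply Gauss's area formula: 2A = Σ (x_i·y_{i+1} − x_{i+1}·y_i), indices taken mod 6.
Σ = (-203) + (-49) + (-405) + (-160) + (-8) + (-397) = -1222
Area = |Σ|/2 = 611.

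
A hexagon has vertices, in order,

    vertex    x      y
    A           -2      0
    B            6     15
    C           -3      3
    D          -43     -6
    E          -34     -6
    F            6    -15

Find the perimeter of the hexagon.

|AB| = √((8)² + (15)²) = √289 = 17
|BC| = √((-9)² + (-12)²) = √225 = 15
|CD| = √((-40)² + (-9)²) = √1681 = 41
|DE| = √((9)² + (0)²) = √81 = 9
|EF| = √((40)² + (-9)²) = √1681 = 41
|FA| = √((-8)² + (15)²) = √289 = 17
Perimeter = 17 + 15 + 41 + 9 + 41 + 17 = 140.

140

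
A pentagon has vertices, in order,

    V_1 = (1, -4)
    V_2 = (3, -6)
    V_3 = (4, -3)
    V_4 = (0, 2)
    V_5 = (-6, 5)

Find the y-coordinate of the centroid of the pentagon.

Apply the shoelace formula. First the cross-terms c_i = x_i·y_{i+1} − x_{i+1}·y_i:
  6, 15, 8, 12, 19  ⇒  2A = 60, A = 30.
Then Σ (y_i + y_{i+1})·c_i = -100, so ȳ = -100 / (6·30) = -5/9.

-5/9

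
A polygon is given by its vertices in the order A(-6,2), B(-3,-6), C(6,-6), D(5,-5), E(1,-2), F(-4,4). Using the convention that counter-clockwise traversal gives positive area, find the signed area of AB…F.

51.5

Apply the surveyor's formula: 2A = Σ (x_i·y_{i+1} − x_{i+1}·y_i), indices taken mod 6.
A→B: (-6)(-6) − (-3)(2) = 42
B→C: (-3)(-6) − (6)(-6) = 54
C→D: (6)(-5) − (5)(-6) = 0
D→E: (5)(-2) − (1)(-5) = -5
E→F: (1)(4) − (-4)(-2) = -4
F→A: (-4)(2) − (-6)(4) = 16
Σ = 103
Signed area = Σ/2 = 51.5 (positive ⇒ counter-clockwise traversal).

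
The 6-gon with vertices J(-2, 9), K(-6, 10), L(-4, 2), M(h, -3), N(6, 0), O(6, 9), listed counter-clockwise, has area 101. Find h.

8

Write out the shoelace sum; only the two edges meeting at M involve h:
2·Area = [((-4)·(-3) − h·2) + (h·0 − 6·(-3))] + 188
       = -2·h + 218 = 202
⇒ h = 8.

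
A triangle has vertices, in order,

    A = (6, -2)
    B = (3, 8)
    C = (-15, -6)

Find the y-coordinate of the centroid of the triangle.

Apply the shoelace (surveyor's) formula. First the cross-terms c_i = x_i·y_{i+1} − x_{i+1}·y_i:
  54, 102, 66  ⇒  2A = 222, A = 111.
Then Σ (y_i + y_{i+1})·c_i = 0, so ȳ = 0 / (6·111) = 0.

0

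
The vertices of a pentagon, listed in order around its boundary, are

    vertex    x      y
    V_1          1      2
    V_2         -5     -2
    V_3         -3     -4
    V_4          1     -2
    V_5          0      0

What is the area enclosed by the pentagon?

16

Apply the shoelace formula: 2A = Σ (x_i·y_{i+1} − x_{i+1}·y_i), indices taken mod 5.
Σ = (8) + (14) + (10) + (0) + (0) = 32
Area = |Σ|/2 = 16.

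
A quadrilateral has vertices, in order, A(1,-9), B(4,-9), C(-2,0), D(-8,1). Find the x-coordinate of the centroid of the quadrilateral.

Apply Gauss's area formula. First the cross-terms c_i = x_i·y_{i+1} − x_{i+1}·y_i:
  27, -18, -2, 71  ⇒  2A = 78, A = 39.
Then Σ (x_i + x_{i+1})·c_i = -378, so x̄ = -378 / (6·39) = -21/13.

-21/13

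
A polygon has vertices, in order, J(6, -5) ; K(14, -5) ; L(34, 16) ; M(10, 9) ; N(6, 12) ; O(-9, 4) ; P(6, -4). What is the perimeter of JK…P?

102

|JK| = √((8)² + (0)²) = √64 = 8
|KL| = √((20)² + (21)²) = √841 = 29
|LM| = √((-24)² + (-7)²) = √625 = 25
|MN| = √((-4)² + (3)²) = √25 = 5
|NO| = √((-15)² + (-8)²) = √289 = 17
|OP| = √((15)² + (-8)²) = √289 = 17
|PJ| = √((0)² + (-1)²) = √1 = 1
Perimeter = 8 + 29 + 25 + 5 + 17 + 17 + 1 = 102.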